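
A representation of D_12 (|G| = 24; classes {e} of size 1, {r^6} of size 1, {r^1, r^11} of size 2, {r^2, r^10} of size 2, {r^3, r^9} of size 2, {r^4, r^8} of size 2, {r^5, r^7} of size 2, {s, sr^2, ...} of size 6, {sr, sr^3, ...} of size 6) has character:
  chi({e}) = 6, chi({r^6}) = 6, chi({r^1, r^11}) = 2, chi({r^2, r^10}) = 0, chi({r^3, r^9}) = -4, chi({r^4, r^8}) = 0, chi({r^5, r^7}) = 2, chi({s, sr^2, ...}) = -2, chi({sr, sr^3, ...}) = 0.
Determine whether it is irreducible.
Not irreducible (reducible): <chi, chi> = 6 > 1.

Solution. <chi, chi> = (1/|G|) sum_C |C| * |chi(C)|^2 = (1/24)[1*|6|^2 + 1*|6|^2 + 2*|2|^2 + 2*|0|^2 + 2*|-4|^2 + 2*|0|^2 + 2*|2|^2 + 6*|-2|^2 + 6*|0|^2]
  = (1/24)[(36) + (36) + (8) + (0) + (32) + (0) + (8) + (24) + (0)] = 144/24 = 6.
A character is irreducible iff <chi, chi> = 1, so this representation is reducible.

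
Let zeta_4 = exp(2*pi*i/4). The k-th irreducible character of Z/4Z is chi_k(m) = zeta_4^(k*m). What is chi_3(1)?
chi_3(1) = zeta_4^3 = -I

Reasoning: chi_3(1) = zeta_4^(3*1) = zeta_4^3. Since zeta_4^4 = 1, this equals zeta_4^3 = exp(2*pi*i*3/4) = -I.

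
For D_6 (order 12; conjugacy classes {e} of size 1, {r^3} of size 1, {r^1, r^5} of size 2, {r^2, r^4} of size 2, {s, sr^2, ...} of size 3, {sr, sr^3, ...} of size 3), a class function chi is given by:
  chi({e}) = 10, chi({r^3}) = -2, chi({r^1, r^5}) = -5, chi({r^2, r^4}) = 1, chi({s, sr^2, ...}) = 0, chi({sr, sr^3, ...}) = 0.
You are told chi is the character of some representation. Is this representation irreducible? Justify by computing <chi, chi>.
Not irreducible (reducible): <chi, chi> = 13 > 1.

Proof sketch: <chi, chi> = (1/|G|) sum_C |C| * |chi(C)|^2 = (1/12)[1*|10|^2 + 1*|-2|^2 + 2*|-5|^2 + 2*|1|^2 + 3*|0|^2 + 3*|0|^2]
  = (1/12)[(100) + (4) + (50) + (2) + (0) + (0)] = 156/12 = 13.
A character is irreducible iff <chi, chi> = 1, so this representation is reducible.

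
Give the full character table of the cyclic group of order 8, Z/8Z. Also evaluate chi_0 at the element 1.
Character table of Z/8Z (irreps indexed chi_0,...,chi_7 with chi_k(m) = zeta_8^(k*m), zeta_8 = exp(2*pi*i/8)):
  irrep \ class  {0} (size 1)  {1} (size 1)    {2} (size 1)  {3} (size 1)    {4} (size 1)  {5} (size 1)    {6} (size 1)  {7} (size 1)  
  chi_0          1             1               1             1               1             1               1             1             
  chi_1          1             exp(I*pi/4)     I             exp(3*I*pi/4)   -1            exp(-3*I*pi/4)  -I            exp(-I*pi/4)  
  chi_2          1             I               -1            -I              1             I               -1            -I            
  chi_3          1             exp(3*I*pi/4)   -I            exp(I*pi/4)     -1            exp(-I*pi/4)    I             exp(-3*I*pi/4)
  chi_4          1             -1              1             -1              1             -1              1             -1            
  chi_5          1             exp(-3*I*pi/4)  I             exp(-I*pi/4)    -1            exp(I*pi/4)     -I            exp(3*I*pi/4) 
  chi_6          1             -I              -1            I               1             -I              -1            I             
  chi_7          1             exp(-I*pi/4)    -I            exp(-3*I*pi/4)  -1            exp(3*I*pi/4)   I             exp(I*pi/4)   

Spot check: chi_0(1) = zeta_8^(0*1) = zeta_8^0 = 1.

Z/8Z is abelian, so all 8 irreducible complex representations are 1-dimensional. They are given by chi_k(m) = zeta_8^(k*m) for k = 0,...,7. Row orthogonality: sum_m chi_k(m) conj(chi_l(m)) = 8 * [k = l].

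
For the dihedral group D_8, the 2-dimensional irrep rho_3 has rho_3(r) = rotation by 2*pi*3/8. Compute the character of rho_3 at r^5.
chi_{rho_3}(r^5) = 2*cos(2*pi*3*5/8) = sqrt(2)

Why: rho_3(r^5) is rotation by angle 2*pi*3*5/8, whose trace is 2*cos(2*pi*3*5/8) = sqrt(2).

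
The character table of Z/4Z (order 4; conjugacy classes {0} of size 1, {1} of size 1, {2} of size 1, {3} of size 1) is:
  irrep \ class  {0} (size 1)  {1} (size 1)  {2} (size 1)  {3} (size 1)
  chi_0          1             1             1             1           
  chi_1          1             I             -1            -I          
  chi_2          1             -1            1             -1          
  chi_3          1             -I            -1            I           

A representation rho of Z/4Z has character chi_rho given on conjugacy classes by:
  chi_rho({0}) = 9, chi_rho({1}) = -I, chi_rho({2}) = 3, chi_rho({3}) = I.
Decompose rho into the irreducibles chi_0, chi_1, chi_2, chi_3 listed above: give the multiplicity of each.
Multiplicities: chi_0: 3, chi_1: 1, chi_2: 3, chi_3: 2.

Explanation: Use <chi_rho, chi> = (1/|G|) sum_C |C| * chi_rho(C) * conj(chi(C)) with |G| = 4 for each irreducible chi in the table:
  <chi_rho, chi_0> = (1/4)[1*(9)*conj(1) + 1*(-I)*conj(1) + 1*(3)*conj(1) + 1*(I)*conj(1)]
      = (1/4)[(9) + (-I) + (3) + (I)] = 12/4 = 3
  <chi_rho, chi_1> = (1/4)[1*(9)*conj(1) + 1*(-I)*conj(I) + 1*(3)*conj(-1) + 1*(I)*conj(-I)]
      = (1/4)[(9) + (-1) + (-3) + (-1)] = 4/4 = 1
  <chi_rho, chi_2> = (1/4)[1*(9)*conj(1) + 1*(-I)*conj(-1) + 1*(3)*conj(1) + 1*(I)*conj(-1)]
      = (1/4)[(9) + (I) + (3) + (-I)] = 12/4 = 3
  <chi_rho, chi_3> = (1/4)[1*(9)*conj(1) + 1*(-I)*conj(-I) + 1*(3)*conj(-1) + 1*(I)*conj(I)]
      = (1/4)[(9) + (1) + (-3) + (1)] = 8/4 = 2
(Exp terms are combined using exp(i*s)*conj(exp(i*t)) = exp(i*(s-t)), and sums of them are collapsed using the identity that for every m > 1 the m distinct m-th roots of unity sum to 0, e.g. 1 + exp(2*I*pi/3) + exp(-2*I*pi/3) = 0.)
Dimension check: dim(rho) = sum (mult * dim) = 3*1 + 1*1 + 3*1 + 2*1 = 9 = chi_rho(e) = 9.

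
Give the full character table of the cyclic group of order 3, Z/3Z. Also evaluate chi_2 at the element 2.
Character table of Z/3Z (irreps indexed chi_0,...,chi_2 with chi_k(m) = zeta_3^(k*m), zeta_3 = exp(2*pi*i/3)):
  irrep \ class  {0} (size 1)  {1} (size 1)    {2} (size 1)  
  chi_0          1             1               1             
  chi_1          1             exp(2*I*pi/3)   exp(-2*I*pi/3)
  chi_2          1             exp(-2*I*pi/3)  exp(2*I*pi/3) 

Spot check: chi_2(2) = zeta_3^(2*2) = zeta_3^4 = exp(2*I*pi/3).

Argument: Z/3Z is abelian, so all 3 irreducible complex representations are 1-dimensional. They are given by chi_k(m) = zeta_3^(k*m) for k = 0,...,2. Row orthogonality: sum_m chi_k(m) conj(chi_l(m)) = 3 * [k = l].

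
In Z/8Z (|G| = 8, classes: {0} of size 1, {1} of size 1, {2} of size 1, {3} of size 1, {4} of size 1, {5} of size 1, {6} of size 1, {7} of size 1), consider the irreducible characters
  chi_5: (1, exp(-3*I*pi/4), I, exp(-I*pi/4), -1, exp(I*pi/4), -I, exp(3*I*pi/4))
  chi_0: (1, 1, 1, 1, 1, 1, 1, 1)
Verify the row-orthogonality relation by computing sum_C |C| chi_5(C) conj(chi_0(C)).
Sum = 0; so <chi_5, chi_0> = 0 (distinct irreducibles are orthogonal).

Compute term by term over conjugacy classes (|C| * chi_5(C) * conj(chi_0(C))):
  1*(1)*conj(1) + 1*(exp(-3*I*pi/4))*conj(1) + 1*(I)*conj(1) + 1*(exp(-I*pi/4))*conj(1) + 1*(-1)*conj(1) + 1*(exp(I*pi/4))*conj(1) + 1*(-I)*conj(1) + 1*(exp(3*I*pi/4))*conj(1)
  = (1) + (exp(-3*I*pi/4)) + (I) + (exp(-I*pi/4)) + (-1) + (exp(I*pi/4)) + (-I) + (exp(3*I*pi/4))
  = 0.
(Exp terms are combined using exp(i*s)*conj(exp(i*t)) = exp(i*(s-t)), and sums of them are collapsed using the identity that for every m > 1 the m distinct m-th roots of unity sum to 0, e.g. 1 + exp(2*I*pi/3) + exp(-2*I*pi/3) = 0.)
Dividing by |G| = 8 gives 0/8 = 0, matching the row-orthogonality relation <chi_5, chi_0> = [chi_5 = chi_0].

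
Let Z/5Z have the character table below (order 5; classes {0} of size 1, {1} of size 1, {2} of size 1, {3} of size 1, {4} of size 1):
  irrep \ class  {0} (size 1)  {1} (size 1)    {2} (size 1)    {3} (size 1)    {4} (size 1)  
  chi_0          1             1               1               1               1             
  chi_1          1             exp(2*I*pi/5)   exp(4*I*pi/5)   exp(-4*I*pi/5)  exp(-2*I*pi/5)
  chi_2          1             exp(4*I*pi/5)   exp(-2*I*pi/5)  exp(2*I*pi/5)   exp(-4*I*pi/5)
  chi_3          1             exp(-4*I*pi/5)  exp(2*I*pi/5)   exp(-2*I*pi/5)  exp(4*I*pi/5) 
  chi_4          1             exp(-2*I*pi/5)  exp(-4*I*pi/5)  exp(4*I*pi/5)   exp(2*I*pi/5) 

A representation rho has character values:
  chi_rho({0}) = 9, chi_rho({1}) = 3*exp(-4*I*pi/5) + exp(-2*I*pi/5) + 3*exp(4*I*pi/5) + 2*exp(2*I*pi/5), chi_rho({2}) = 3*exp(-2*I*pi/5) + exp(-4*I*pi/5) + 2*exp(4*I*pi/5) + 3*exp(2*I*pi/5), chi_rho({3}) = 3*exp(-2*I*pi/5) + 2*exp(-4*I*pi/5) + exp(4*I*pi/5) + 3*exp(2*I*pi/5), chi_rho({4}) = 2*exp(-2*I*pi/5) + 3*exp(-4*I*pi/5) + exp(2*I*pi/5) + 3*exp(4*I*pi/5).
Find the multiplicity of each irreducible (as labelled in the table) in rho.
Multiplicities: chi_0: 0, chi_1: 2, chi_2: 3, chi_3: 3, chi_4: 1.

Argument: Use <chi_rho, chi> = (1/|G|) sum_C |C| * chi_rho(C) * conj(chi(C)) with |G| = 5 for each irreducible chi in the table:
  <chi_rho, chi_0> = (1/5)[1*(9)*conj(1) + 1*(3*exp(-4*I*pi/5) + exp(-2*I*pi/5) + 3*exp(4*I*pi/5) + 2*exp(2*I*pi/5))*conj(1) + 1*(3*exp(-2*I*pi/5) + exp(-4*I*pi/5) + 2*exp(4*I*pi/5) + 3*exp(2*I*pi/5))*conj(1) + 1*(3*exp(-2*I*pi/5) + 2*exp(-4*I*pi/5) + exp(4*I*pi/5) + 3*exp(2*I*pi/5))*conj(1) + 1*(2*exp(-2*I*pi/5) + 3*exp(-4*I*pi/5) + exp(2*I*pi/5) + 3*exp(4*I*pi/5))*conj(1)]
      = (1/5)[(9) + (3*exp(-4*I*pi/5) + exp(-2*I*pi/5) + 3*exp(4*I*pi/5) + 2*exp(2*I*pi/5)) + (3*exp(-2*I*pi/5) + exp(-4*I*pi/5) + 2*exp(4*I*pi/5) + 3*exp(2*I*pi/5)) + (3*exp(-2*I*pi/5) + 2*exp(-4*I*pi/5) + exp(4*I*pi/5) + 3*exp(2*I*pi/5)) + (2*exp(-2*I*pi/5) + 3*exp(-4*I*pi/5) + exp(2*I*pi/5) + 3*exp(4*I*pi/5))] = 0/5 = 0
  <chi_rho, chi_1> = (1/5)[1*(9)*conj(1) + 1*(3*exp(-4*I*pi/5) + exp(-2*I*pi/5) + 3*exp(4*I*pi/5) + 2*exp(2*I*pi/5))*conj(exp(2*I*pi/5)) + 1*(3*exp(-2*I*pi/5) + exp(-4*I*pi/5) + 2*exp(4*I*pi/5) + 3*exp(2*I*pi/5))*conj(exp(4*I*pi/5)) + 1*(3*exp(-2*I*pi/5) + 2*exp(-4*I*pi/5) + exp(4*I*pi/5) + 3*exp(2*I*pi/5))*conj(exp(-4*I*pi/5)) + 1*(2*exp(-2*I*pi/5) + 3*exp(-4*I*pi/5) + exp(2*I*pi/5) + 3*exp(4*I*pi/5))*conj(exp(-2*I*pi/5))]
      = (1/5)[(9) + (2 + exp(-4*I*pi/5) + 3*exp(4*I*pi/5) + 3*exp(2*I*pi/5)) + (2 + 3*exp(-2*I*pi/5) + exp(2*I*pi/5) + 3*exp(4*I*pi/5)) + (2 + 3*exp(-4*I*pi/5) + exp(-2*I*pi/5) + 3*exp(2*I*pi/5)) + (2 + 3*exp(-2*I*pi/5) + 3*exp(-4*I*pi/5) + exp(4*I*pi/5))] = 10/5 = 2
  <chi_rho, chi_2> = (1/5)[1*(9)*conj(1) + 1*(3*exp(-4*I*pi/5) + exp(-2*I*pi/5) + 3*exp(4*I*pi/5) + 2*exp(2*I*pi/5))*conj(exp(4*I*pi/5)) + 1*(3*exp(-2*I*pi/5) + exp(-4*I*pi/5) + 2*exp(4*I*pi/5) + 3*exp(2*I*pi/5))*conj(exp(-2*I*pi/5)) + 1*(3*exp(-2*I*pi/5) + 2*exp(-4*I*pi/5) + exp(4*I*pi/5) + 3*exp(2*I*pi/5))*conj(exp(2*I*pi/5)) + 1*(2*exp(-2*I*pi/5) + 3*exp(-4*I*pi/5) + exp(2*I*pi/5) + 3*exp(4*I*pi/5))*conj(exp(-4*I*pi/5))]
      = (1/5)[(9) + (3 + 2*exp(-2*I*pi/5) + exp(4*I*pi/5) + 3*exp(2*I*pi/5)) + (3 + 2*exp(-4*I*pi/5) + exp(-2*I*pi/5) + 3*exp(4*I*pi/5)) + (3 + 3*exp(-4*I*pi/5) + exp(2*I*pi/5) + 2*exp(4*I*pi/5)) + (3 + 3*exp(-2*I*pi/5) + exp(-4*I*pi/5) + 2*exp(2*I*pi/5))] = 15/5 = 3
  <chi_rho, chi_3> = (1/5)[1*(9)*conj(1) + 1*(3*exp(-4*I*pi/5) + exp(-2*I*pi/5) + 3*exp(4*I*pi/5) + 2*exp(2*I*pi/5))*conj(exp(-4*I*pi/5)) + 1*(3*exp(-2*I*pi/5) + exp(-4*I*pi/5) + 2*exp(4*I*pi/5) + 3*exp(2*I*pi/5))*conj(exp(2*I*pi/5)) + 1*(3*exp(-2*I*pi/5) + 2*exp(-4*I*pi/5) + exp(4*I*pi/5) + 3*exp(2*I*pi/5))*conj(exp(-2*I*pi/5)) + 1*(2*exp(-2*I*pi/5) + 3*exp(-4*I*pi/5) + exp(2*I*pi/5) + 3*exp(4*I*pi/5))*conj(exp(4*I*pi/5))]
      = (1/5)[(9) + (3 + 3*exp(-2*I*pi/5) + 2*exp(-4*I*pi/5) + exp(2*I*pi/5)) + (3 + 3*exp(-4*I*pi/5) + exp(4*I*pi/5) + 2*exp(2*I*pi/5)) + (3 + 2*exp(-2*I*pi/5) + exp(-4*I*pi/5) + 3*exp(4*I*pi/5)) + (3 + exp(-2*I*pi/5) + 2*exp(4*I*pi/5) + 3*exp(2*I*pi/5))] = 15/5 = 3
  <chi_rho, chi_4> = (1/5)[1*(9)*conj(1) + 1*(3*exp(-4*I*pi/5) + exp(-2*I*pi/5) + 3*exp(4*I*pi/5) + 2*exp(2*I*pi/5))*conj(exp(-2*I*pi/5)) + 1*(3*exp(-2*I*pi/5) + exp(-4*I*pi/5) + 2*exp(4*I*pi/5) + 3*exp(2*I*pi/5))*conj(exp(-4*I*pi/5)) + 1*(3*exp(-2*I*pi/5) + 2*exp(-4*I*pi/5) + exp(4*I*pi/5) + 3*exp(2*I*pi/5))*conj(exp(4*I*pi/5)) + 1*(2*exp(-2*I*pi/5) + 3*exp(-4*I*pi/5) + exp(2*I*pi/5) + 3*exp(4*I*pi/5))*conj(exp(2*I*pi/5))]
      = (1/5)[(9) + (1 + 3*exp(-2*I*pi/5) + 3*exp(-4*I*pi/5) + 2*exp(4*I*pi/5)) + (1 + 2*exp(-2*I*pi/5) + 3*exp(-4*I*pi/5) + 3*exp(2*I*pi/5)) + (1 + 3*exp(-2*I*pi/5) + 3*exp(4*I*pi/5) + 2*exp(2*I*pi/5)) + (1 + 2*exp(-4*I*pi/5) + 3*exp(4*I*pi/5) + 3*exp(2*I*pi/5))] = 5/5 = 1
(Exp terms are combined using exp(i*s)*conj(exp(i*t)) = exp(i*(s-t)), and sums of them are collapsed using the identity that for every m > 1 the m distinct m-th roots of unity sum to 0, e.g. 1 + exp(2*I*pi/3) + exp(-2*I*pi/3) = 0.)
Dimension check: dim(rho) = sum (mult * dim) = 0*1 + 2*1 + 3*1 + 3*1 + 1*1 = 9 = chi_rho(e) = 9.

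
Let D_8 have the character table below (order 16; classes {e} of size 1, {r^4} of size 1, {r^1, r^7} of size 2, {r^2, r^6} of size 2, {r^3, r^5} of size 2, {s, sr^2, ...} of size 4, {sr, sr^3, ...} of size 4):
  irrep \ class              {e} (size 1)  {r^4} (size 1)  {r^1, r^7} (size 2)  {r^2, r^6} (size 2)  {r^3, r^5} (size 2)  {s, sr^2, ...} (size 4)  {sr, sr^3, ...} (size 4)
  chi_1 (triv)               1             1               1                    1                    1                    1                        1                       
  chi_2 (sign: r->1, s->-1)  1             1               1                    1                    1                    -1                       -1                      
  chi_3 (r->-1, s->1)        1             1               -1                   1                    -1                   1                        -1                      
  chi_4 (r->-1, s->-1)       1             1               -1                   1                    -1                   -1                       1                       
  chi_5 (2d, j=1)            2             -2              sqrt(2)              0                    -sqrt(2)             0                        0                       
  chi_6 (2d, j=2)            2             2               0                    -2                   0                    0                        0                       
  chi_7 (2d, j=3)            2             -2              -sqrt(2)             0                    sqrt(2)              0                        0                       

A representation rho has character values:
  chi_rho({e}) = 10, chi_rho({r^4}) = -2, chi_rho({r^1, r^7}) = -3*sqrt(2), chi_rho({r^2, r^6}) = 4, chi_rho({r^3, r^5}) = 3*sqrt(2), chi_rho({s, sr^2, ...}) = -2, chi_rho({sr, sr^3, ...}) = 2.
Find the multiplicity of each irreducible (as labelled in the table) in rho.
Multiplicities: chi_1: 1, chi_2: 1, chi_3: 0, chi_4: 2, chi_5: 0, chi_6: 0, chi_7: 3.

Explanation: Use <chi_rho, chi> = (1/|G|) sum_C |C| * chi_rho(C) * conj(chi(C)) with |G| = 16 for each irreducible chi in the table:
  <chi_rho, chi_1> = (1/16)[1*(10)*conj(1) + 1*(-2)*conj(1) + 2*(-3*sqrt(2))*conj(1) + 2*(4)*conj(1) + 2*(3*sqrt(2))*conj(1) + 4*(-2)*conj(1) + 4*(2)*conj(1)]
      = (1/16)[(10) + (-2) + (-6*sqrt(2)) + (8) + (6*sqrt(2)) + (-8) + (8)] = 16/16 = 1
  <chi_rho, chi_2> = (1/16)[1*(10)*conj(1) + 1*(-2)*conj(1) + 2*(-3*sqrt(2))*conj(1) + 2*(4)*conj(1) + 2*(3*sqrt(2))*conj(1) + 4*(-2)*conj(-1) + 4*(2)*conj(-1)]
      = (1/16)[(10) + (-2) + (-6*sqrt(2)) + (8) + (6*sqrt(2)) + (8) + (-8)] = 16/16 = 1
  <chi_rho, chi_3> = (1/16)[1*(10)*conj(1) + 1*(-2)*conj(1) + 2*(-3*sqrt(2))*conj(-1) + 2*(4)*conj(1) + 2*(3*sqrt(2))*conj(-1) + 4*(-2)*conj(1) + 4*(2)*conj(-1)]
      = (1/16)[(10) + (-2) + (6*sqrt(2)) + (8) + (-6*sqrt(2)) + (-8) + (-8)] = 0/16 = 0
  <chi_rho, chi_4> = (1/16)[1*(10)*conj(1) + 1*(-2)*conj(1) + 2*(-3*sqrt(2))*conj(-1) + 2*(4)*conj(1) + 2*(3*sqrt(2))*conj(-1) + 4*(-2)*conj(-1) + 4*(2)*conj(1)]
      = (1/16)[(10) + (-2) + (6*sqrt(2)) + (8) + (-6*sqrt(2)) + (8) + (8)] = 32/16 = 2
  <chi_rho, chi_5> = (1/16)[1*(10)*conj(2) + 1*(-2)*conj(-2) + 2*(-3*sqrt(2))*conj(sqrt(2)) + 2*(4)*conj(0) + 2*(3*sqrt(2))*conj(-sqrt(2)) + 4*(-2)*conj(0) + 4*(2)*conj(0)]
      = (1/16)[(20) + (4) + (-12) + (0) + (-12) + (0) + (0)] = 0/16 = 0
  <chi_rho, chi_6> = (1/16)[1*(10)*conj(2) + 1*(-2)*conj(2) + 2*(-3*sqrt(2))*conj(0) + 2*(4)*conj(-2) + 2*(3*sqrt(2))*conj(0) + 4*(-2)*conj(0) + 4*(2)*conj(0)]
      = (1/16)[(20) + (-4) + (0) + (-16) + (0) + (0) + (0)] = 0/16 = 0
  <chi_rho, chi_7> = (1/16)[1*(10)*conj(2) + 1*(-2)*conj(-2) + 2*(-3*sqrt(2))*conj(-sqrt(2)) + 2*(4)*conj(0) + 2*(3*sqrt(2))*conj(sqrt(2)) + 4*(-2)*conj(0) + 4*(2)*conj(0)]
      = (1/16)[(20) + (4) + (12) + (0) + (12) + (0) + (0)] = 48/16 = 3
Dimension check: dim(rho) = sum (mult * dim) = 1*1 + 1*1 + 0*1 + 2*1 + 0*2 + 0*2 + 3*2 = 10 = chi_rho(e) = 10.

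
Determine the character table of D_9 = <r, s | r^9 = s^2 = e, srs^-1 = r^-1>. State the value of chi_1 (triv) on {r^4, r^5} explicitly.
Conjugacy classes: {e} of size 1, {r^1, r^8} of size 2, {r^2, r^7} of size 2, {r^3, r^6} of size 2, {r^4, r^5} of size 2, {s, sr, ..., sr^8} of size 9.
Character table:
  irrep \ class              {e} (size 1)  {r^1, r^8} (size 2)  {r^2, r^7} (size 2)  {r^3, r^6} (size 2)  {r^4, r^5} (size 2)  {s, sr, ..., sr^8} (size 9)
  chi_1 (triv)               1             1                    1                    1                    1                    1                          
  chi_2 (sign: r->1, s->-1)  1             1                    1                    1                    1                    -1                         
  chi_3 (2d, j=1)            2             2*cos(2*pi/9)        2*cos(4*pi/9)        -1                   -2*cos(pi/9)         0                          
  chi_4 (2d, j=2)            2             2*cos(4*pi/9)        -2*cos(pi/9)         -1                   2*cos(2*pi/9)        0                          
  chi_5 (2d, j=3)            2             -1                   -1                   2                    -1                   0                          
  chi_6 (2d, j=4)            2             -2*cos(pi/9)         2*cos(2*pi/9)        -1                   2*cos(4*pi/9)        0                          

Spot check: chi_1 (triv) on {r^4, r^5} = 1.

Reasoning: D_9 has order 2*9 = 18 with 6 conjugacy classes, hence 6 irreducibles. Sum of squared dims 1 + 1 + 4 + 4 + 4 + 4 = 18 = |G|. Linear characters come from the abelianisation; the 2-dimensional irreps have character r^k -> 2*cos(2*pi*j*k/9), reflections -> 0.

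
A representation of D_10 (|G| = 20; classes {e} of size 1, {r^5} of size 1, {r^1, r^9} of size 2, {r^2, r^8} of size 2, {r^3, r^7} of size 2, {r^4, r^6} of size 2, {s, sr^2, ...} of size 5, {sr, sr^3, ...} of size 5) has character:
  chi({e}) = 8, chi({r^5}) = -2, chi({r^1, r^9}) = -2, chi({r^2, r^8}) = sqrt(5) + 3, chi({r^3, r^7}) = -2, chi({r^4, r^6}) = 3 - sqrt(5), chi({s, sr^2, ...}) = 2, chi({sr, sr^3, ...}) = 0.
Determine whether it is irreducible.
Not irreducible (reducible): <chi, chi> = 8 > 1.

Solution. <chi, chi> = (1/|G|) sum_C |C| * |chi(C)|^2 = (1/20)[1*|8|^2 + 1*|-2|^2 + 2*|-2|^2 + 2*|sqrt(5) + 3|^2 + 2*|-2|^2 + 2*|3 - sqrt(5)|^2 + 5*|2|^2 + 5*|0|^2]
  = (1/20)[(64) + (4) + (8) + (12*sqrt(5) + 28) + (8) + (28 - 12*sqrt(5)) + (20) + (0)] = 160/20 = 8.
A character is irreducible iff <chi, chi> = 1, so this representation is reducible.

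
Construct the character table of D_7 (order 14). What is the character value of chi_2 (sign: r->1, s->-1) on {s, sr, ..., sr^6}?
Conjugacy classes: {e} of size 1, {r^1, r^6} of size 2, {r^2, r^5} of size 2, {r^3, r^4} of size 2, {s, sr, ..., sr^6} of size 7.
Character table:
  irrep \ class              {e} (size 1)  {r^1, r^6} (size 2)  {r^2, r^5} (size 2)  {r^3, r^4} (size 2)  {s, sr, ..., sr^6} (size 7)
  chi_1 (triv)               1             1                    1                    1                    1                          
  chi_2 (sign: r->1, s->-1)  1             1                    1                    1                    -1                         
  chi_3 (2d, j=1)            2             2*cos(2*pi/7)        -2*cos(3*pi/7)       -2*cos(pi/7)         0                          
  chi_4 (2d, j=2)            2             -2*cos(3*pi/7)       -2*cos(pi/7)         2*cos(2*pi/7)        0                          
  chi_5 (2d, j=3)            2             -2*cos(pi/7)         2*cos(2*pi/7)        -2*cos(3*pi/7)       0                          

Spot check: chi_2 (sign: r->1, s->-1) on {s, sr, ..., sr^6} = -1.

Explanation: D_7 has order 2*7 = 14 with 5 conjugacy classes, hence 5 irreducibles. Sum of squared dims 1 + 1 + 4 + 4 + 4 = 14 = |G|. Linear characters come from the abelianisation; the 2-dimensional irreps have character r^k -> 2*cos(2*pi*j*k/7), reflections -> 0.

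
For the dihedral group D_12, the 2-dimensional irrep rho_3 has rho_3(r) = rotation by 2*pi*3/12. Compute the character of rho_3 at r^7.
chi_{rho_3}(r^7) = 2*cos(2*pi*3*7/12) = 0

Argument: rho_3(r^7) is rotation by angle 2*pi*3*7/12, whose trace is 2*cos(2*pi*3*7/12) = 0.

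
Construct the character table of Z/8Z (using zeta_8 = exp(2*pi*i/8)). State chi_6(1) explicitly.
Character table of Z/8Z (irreps indexed chi_0,...,chi_7 with chi_k(m) = zeta_8^(k*m), zeta_8 = exp(2*pi*i/8)):
  irrep \ class  {0} (size 1)  {1} (size 1)    {2} (size 1)  {3} (size 1)    {4} (size 1)  {5} (size 1)    {6} (size 1)  {7} (size 1)  
  chi_0          1             1               1             1               1             1               1             1             
  chi_1          1             exp(I*pi/4)     I             exp(3*I*pi/4)   -1            exp(-3*I*pi/4)  -I            exp(-I*pi/4)  
  chi_2          1             I               -1            -I              1             I               -1            -I            
  chi_3          1             exp(3*I*pi/4)   -I            exp(I*pi/4)     -1            exp(-I*pi/4)    I             exp(-3*I*pi/4)
  chi_4          1             -1              1             -1              1             -1              1             -1            
  chi_5          1             exp(-3*I*pi/4)  I             exp(-I*pi/4)    -1            exp(I*pi/4)     -I            exp(3*I*pi/4) 
  chi_6          1             -I              -1            I               1             -I              -1            I             
  chi_7          1             exp(-I*pi/4)    -I            exp(-3*I*pi/4)  -1            exp(3*I*pi/4)   I             exp(I*pi/4)   

Spot check: chi_6(1) = zeta_8^(6*1) = zeta_8^6 = -I.

Reasoning: Z/8Z is abelian, so all 8 irreducible complex representations are 1-dimensional. They are given by chi_k(m) = zeta_8^(k*m) for k = 0,...,7. Row orthogonality: sum_m chi_k(m) conj(chi_l(m)) = 8 * [k = l].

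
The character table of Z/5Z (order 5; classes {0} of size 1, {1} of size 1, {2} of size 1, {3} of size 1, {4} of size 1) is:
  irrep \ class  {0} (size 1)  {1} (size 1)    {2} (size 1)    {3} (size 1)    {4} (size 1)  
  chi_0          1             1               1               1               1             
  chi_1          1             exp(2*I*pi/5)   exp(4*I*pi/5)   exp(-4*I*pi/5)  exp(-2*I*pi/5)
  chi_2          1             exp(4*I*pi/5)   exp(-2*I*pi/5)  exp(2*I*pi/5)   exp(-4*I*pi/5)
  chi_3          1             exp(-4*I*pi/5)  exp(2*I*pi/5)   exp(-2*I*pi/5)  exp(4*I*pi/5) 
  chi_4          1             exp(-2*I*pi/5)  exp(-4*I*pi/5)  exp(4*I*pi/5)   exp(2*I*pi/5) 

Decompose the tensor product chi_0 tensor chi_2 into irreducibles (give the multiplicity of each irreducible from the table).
chi_0 tensor chi_2 = chi_2 (all other irreducibles have multiplicity 0).

The character of a tensor product is the pointwise product (chi_0 * chi_2)(C) = chi_0(C) * chi_2(C):
  {0}: (1)*(1), {1}: (1)*(exp(4*I*pi/5)), {2}: (1)*(exp(-2*I*pi/5)), {3}: (1)*(exp(2*I*pi/5)), {4}: (1)*(exp(-4*I*pi/5))
so (chi_0 * chi_2) takes values
  {0} -> 1, {1} -> exp(4*I*pi/5), {2} -> exp(-2*I*pi/5), {3} -> exp(2*I*pi/5), {4} -> exp(-4*I*pi/5).
Now take the inner product of this character with each irreducible chi from the table, <chi_0*chi_2, chi> = (1/5) sum_C |C| (chi_0*chi_2)(C) conj(chi(C)):
  <chi_0*chi_2, chi_0> = (1/5)[1*(1)*conj(1) + 1*(exp(4*I*pi/5))*conj(1) + 1*(exp(-2*I*pi/5))*conj(1) + 1*(exp(2*I*pi/5))*conj(1) + 1*(exp(-4*I*pi/5))*conj(1)]
      = (1/5)[(1) + (exp(4*I*pi/5)) + (exp(-2*I*pi/5)) + (exp(2*I*pi/5)) + (exp(-4*I*pi/5))] = 0/5 = 0
  <chi_0*chi_2, chi_1> = (1/5)[1*(1)*conj(1) + 1*(exp(4*I*pi/5))*conj(exp(2*I*pi/5)) + 1*(exp(-2*I*pi/5))*conj(exp(4*I*pi/5)) + 1*(exp(2*I*pi/5))*conj(exp(-4*I*pi/5)) + 1*(exp(-4*I*pi/5))*conj(exp(-2*I*pi/5))]
      = (1/5)[(1) + (exp(2*I*pi/5)) + (exp(4*I*pi/5)) + (exp(-4*I*pi/5)) + (exp(-2*I*pi/5))] = 0/5 = 0
  <chi_0*chi_2, chi_2> = (1/5)[1*(1)*conj(1) + 1*(exp(4*I*pi/5))*conj(exp(4*I*pi/5)) + 1*(exp(-2*I*pi/5))*conj(exp(-2*I*pi/5)) + 1*(exp(2*I*pi/5))*conj(exp(2*I*pi/5)) + 1*(exp(-4*I*pi/5))*conj(exp(-4*I*pi/5))]
      = (1/5)[(1) + (1) + (1) + (1) + (1)] = 5/5 = 1
  <chi_0*chi_2, chi_3> = (1/5)[1*(1)*conj(1) + 1*(exp(4*I*pi/5))*conj(exp(-4*I*pi/5)) + 1*(exp(-2*I*pi/5))*conj(exp(2*I*pi/5)) + 1*(exp(2*I*pi/5))*conj(exp(-2*I*pi/5)) + 1*(exp(-4*I*pi/5))*conj(exp(4*I*pi/5))]
      = (1/5)[(1) + (exp(-2*I*pi/5)) + (exp(-4*I*pi/5)) + (exp(4*I*pi/5)) + (exp(2*I*pi/5))] = 0/5 = 0
  <chi_0*chi_2, chi_4> = (1/5)[1*(1)*conj(1) + 1*(exp(4*I*pi/5))*conj(exp(-2*I*pi/5)) + 1*(exp(-2*I*pi/5))*conj(exp(-4*I*pi/5)) + 1*(exp(2*I*pi/5))*conj(exp(4*I*pi/5)) + 1*(exp(-4*I*pi/5))*conj(exp(2*I*pi/5))]
      = (1/5)[(1) + (exp(-4*I*pi/5)) + (exp(2*I*pi/5)) + (exp(-2*I*pi/5)) + (exp(4*I*pi/5))] = 0/5 = 0
(Exp terms are combined using exp(i*s)*conj(exp(i*t)) = exp(i*(s-t)), and sums of them are collapsed using the identity that for every m > 1 the m distinct m-th roots of unity sum to 0, e.g. 1 + exp(2*I*pi/3) + exp(-2*I*pi/3) = 0.)
Hence the multiplicities are chi_2: 1. Dimension check: dim(chi_0)*dim(chi_2) = 1*1 = 1 and sum (mult * dim) = 1*1 = 1.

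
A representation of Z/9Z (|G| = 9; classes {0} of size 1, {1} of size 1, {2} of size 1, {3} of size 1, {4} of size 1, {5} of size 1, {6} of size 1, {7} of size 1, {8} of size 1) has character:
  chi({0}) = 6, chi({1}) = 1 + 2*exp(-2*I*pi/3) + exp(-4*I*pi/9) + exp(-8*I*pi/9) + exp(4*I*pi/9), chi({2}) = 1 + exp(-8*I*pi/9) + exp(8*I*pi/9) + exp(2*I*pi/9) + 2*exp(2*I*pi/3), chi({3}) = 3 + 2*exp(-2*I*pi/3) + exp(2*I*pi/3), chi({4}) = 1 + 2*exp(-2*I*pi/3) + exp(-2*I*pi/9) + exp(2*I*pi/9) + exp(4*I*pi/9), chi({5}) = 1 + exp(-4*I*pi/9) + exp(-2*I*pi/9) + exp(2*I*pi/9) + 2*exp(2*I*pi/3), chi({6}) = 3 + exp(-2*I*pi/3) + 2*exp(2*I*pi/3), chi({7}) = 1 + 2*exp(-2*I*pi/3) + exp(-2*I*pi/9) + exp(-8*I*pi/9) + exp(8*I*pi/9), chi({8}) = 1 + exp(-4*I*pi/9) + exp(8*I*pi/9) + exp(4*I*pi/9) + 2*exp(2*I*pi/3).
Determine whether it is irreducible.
Not irreducible (reducible): <chi, chi> = 8 > 1.

Reasoning: <chi, chi> = (1/|G|) sum_C |C| * |chi(C)|^2 = (1/9)[1*|6|^2 + 1*|1 + 2*exp(-2*I*pi/3) + exp(-4*I*pi/9) + exp(-8*I*pi/9) + exp(4*I*pi/9)|^2 + 1*|1 + exp(-8*I*pi/9) + exp(8*I*pi/9) + exp(2*I*pi/9) + 2*exp(2*I*pi/3)|^2 + 1*|3 + 2*exp(-2*I*pi/3) + exp(2*I*pi/3)|^2 + 1*|1 + 2*exp(-2*I*pi/3) + exp(-2*I*pi/9) + exp(2*I*pi/9) + exp(4*I*pi/9)|^2 + 1*|1 + exp(-4*I*pi/9) + exp(-2*I*pi/9) + exp(2*I*pi/9) + 2*exp(2*I*pi/3)|^2 + 1*|3 + exp(-2*I*pi/3) + 2*exp(2*I*pi/3)|^2 + 1*|1 + 2*exp(-2*I*pi/3) + exp(-2*I*pi/9) + exp(-8*I*pi/9) + exp(8*I*pi/9)|^2 + 1*|1 + exp(-4*I*pi/9) + exp(8*I*pi/9) + exp(4*I*pi/9) + 2*exp(2*I*pi/3)|^2]
  = (1/9)[(36) + (8 + 3*exp(-4*I*pi/9) + 3*exp(-2*I*pi/3) + 4*exp(-2*I*pi/9) + 4*exp(-8*I*pi/9) + 4*exp(8*I*pi/9) + 4*exp(2*I*pi/9) + 3*exp(2*I*pi/3) + 3*exp(4*I*pi/9)) + (8 + 4*exp(-4*I*pi/9) + 3*exp(-2*I*pi/3) + 4*exp(-2*I*pi/9) + 3*exp(-8*I*pi/9) + 3*exp(8*I*pi/9) + 4*exp(2*I*pi/9) + 3*exp(2*I*pi/3) + 4*exp(4*I*pi/9)) + (3) + (8 + 4*exp(-4*I*pi/9) + 3*exp(-2*I*pi/3) + 3*exp(-2*I*pi/9) + 4*exp(-8*I*pi/9) + 4*exp(8*I*pi/9) + 3*exp(2*I*pi/9) + 3*exp(2*I*pi/3) + 4*exp(4*I*pi/9)) + (8 + 4*exp(-4*I*pi/9) + 3*exp(-2*I*pi/3) + 3*exp(-2*I*pi/9) + 4*exp(-8*I*pi/9) + 4*exp(8*I*pi/9) + 3*exp(2*I*pi/9) + 3*exp(2*I*pi/3) + 4*exp(4*I*pi/9)) + (3) + (8 + 4*exp(-4*I*pi/9) + 3*exp(-2*I*pi/3) + 4*exp(-2*I*pi/9) + 3*exp(-8*I*pi/9) + 3*exp(8*I*pi/9) + 4*exp(2*I*pi/9) + 3*exp(2*I*pi/3) + 4*exp(4*I*pi/9)) + (8 + 3*exp(-4*I*pi/9) + 3*exp(-2*I*pi/3) + 4*exp(-2*I*pi/9) + 4*exp(-8*I*pi/9) + 4*exp(8*I*pi/9) + 4*exp(2*I*pi/9) + 3*exp(2*I*pi/3) + 3*exp(4*I*pi/9))] = 72/9 = 8.
(Exp terms are combined using exp(i*s)*conj(exp(i*t)) = exp(i*(s-t)), and sums of them are collapsed using the identity that for every m > 1 the m distinct m-th roots of unity sum to 0, e.g. 1 + exp(2*I*pi/3) + exp(-2*I*pi/3) = 0.)
A character is irreducible iff <chi, chi> = 1, so this representation is reducible.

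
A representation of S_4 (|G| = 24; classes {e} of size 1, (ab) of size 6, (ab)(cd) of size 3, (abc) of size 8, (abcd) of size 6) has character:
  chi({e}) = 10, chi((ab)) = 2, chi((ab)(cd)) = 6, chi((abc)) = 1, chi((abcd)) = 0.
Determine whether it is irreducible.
Not irreducible (reducible): <chi, chi> = 10 > 1.

Why: <chi, chi> = (1/|G|) sum_C |C| * |chi(C)|^2 = (1/24)[1*|10|^2 + 6*|2|^2 + 3*|6|^2 + 8*|1|^2 + 6*|0|^2]
  = (1/24)[(100) + (24) + (108) + (8) + (0)] = 240/24 = 10.
A character is irreducible iff <chi, chi> = 1, so this representation is reducible.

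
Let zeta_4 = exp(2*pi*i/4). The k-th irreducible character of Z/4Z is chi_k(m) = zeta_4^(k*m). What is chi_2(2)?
chi_2(2) = zeta_4^4 = 1

Proof sketch: chi_2(2) = zeta_4^(2*2) = zeta_4^4. Since zeta_4^4 = 1, this equals zeta_4^0 = exp(2*pi*i*0/4) = 1.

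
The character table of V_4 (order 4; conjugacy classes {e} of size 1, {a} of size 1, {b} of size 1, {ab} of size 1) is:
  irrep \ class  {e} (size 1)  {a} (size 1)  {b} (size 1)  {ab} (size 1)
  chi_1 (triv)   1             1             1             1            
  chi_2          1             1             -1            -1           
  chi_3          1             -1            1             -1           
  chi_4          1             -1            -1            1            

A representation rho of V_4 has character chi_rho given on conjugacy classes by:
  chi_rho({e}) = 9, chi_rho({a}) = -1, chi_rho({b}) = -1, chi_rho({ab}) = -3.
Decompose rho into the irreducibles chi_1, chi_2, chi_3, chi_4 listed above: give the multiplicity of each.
Multiplicities: chi_1: 1, chi_2: 3, chi_3: 3, chi_4: 2.

Explanation: Use <chi_rho, chi> = (1/|G|) sum_C |C| * chi_rho(C) * conj(chi(C)) with |G| = 4 for each irreducible chi in the table:
  <chi_rho, chi_1> = (1/4)[1*(9)*conj(1) + 1*(-1)*conj(1) + 1*(-1)*conj(1) + 1*(-3)*conj(1)]
      = (1/4)[(9) + (-1) + (-1) + (-3)] = 4/4 = 1
  <chi_rho, chi_2> = (1/4)[1*(9)*conj(1) + 1*(-1)*conj(1) + 1*(-1)*conj(-1) + 1*(-3)*conj(-1)]
      = (1/4)[(9) + (-1) + (1) + (3)] = 12/4 = 3
  <chi_rho, chi_3> = (1/4)[1*(9)*conj(1) + 1*(-1)*conj(-1) + 1*(-1)*conj(1) + 1*(-3)*conj(-1)]
      = (1/4)[(9) + (1) + (-1) + (3)] = 12/4 = 3
  <chi_rho, chi_4> = (1/4)[1*(9)*conj(1) + 1*(-1)*conj(-1) + 1*(-1)*conj(-1) + 1*(-3)*conj(1)]
      = (1/4)[(9) + (1) + (1) + (-3)] = 8/4 = 2
Dimension check: dim(rho) = sum (mult * dim) = 1*1 + 3*1 + 3*1 + 2*1 = 9 = chi_rho(e) = 9.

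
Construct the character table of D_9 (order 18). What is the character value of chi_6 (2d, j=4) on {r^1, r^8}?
Conjugacy classes: {e} of size 1, {r^1, r^8} of size 2, {r^2, r^7} of size 2, {r^3, r^6} of size 2, {r^4, r^5} of size 2, {s, sr, ..., sr^8} of size 9.
Character table:
  irrep \ class              {e} (size 1)  {r^1, r^8} (size 2)  {r^2, r^7} (size 2)  {r^3, r^6} (size 2)  {r^4, r^5} (size 2)  {s, sr, ..., sr^8} (size 9)
  chi_1 (triv)               1             1                    1                    1                    1                    1                          
  chi_2 (sign: r->1, s->-1)  1             1                    1                    1                    1                    -1                         
  chi_3 (2d, j=1)            2             2*cos(2*pi/9)        2*cos(4*pi/9)        -1                   -2*cos(pi/9)         0                          
  chi_4 (2d, j=2)            2             2*cos(4*pi/9)        -2*cos(pi/9)         -1                   2*cos(2*pi/9)        0                          
  chi_5 (2d, j=3)            2             -1                   -1                   2                    -1                   0                          
  chi_6 (2d, j=4)            2             -2*cos(pi/9)         2*cos(2*pi/9)        -1                   2*cos(4*pi/9)        0                          

Spot check: chi_6 (2d, j=4) on {r^1, r^8} = -2*cos(pi/9).

Working: D_9 has order 2*9 = 18 with 6 conjugacy classes, hence 6 irreducibles. Sum of squared dims 1 + 1 + 4 + 4 + 4 + 4 = 18 = |G|. Linear characters come from the abelianisation; the 2-dimensional irreps have character r^k -> 2*cos(2*pi*j*k/9), reflections -> 0.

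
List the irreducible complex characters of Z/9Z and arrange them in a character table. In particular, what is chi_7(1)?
Character table of Z/9Z (irreps indexed chi_0,...,chi_8 with chi_k(m) = zeta_9^(k*m), zeta_9 = exp(2*pi*i/9)):
  irrep \ class  {0} (size 1)  {1} (size 1)    {2} (size 1)    {3} (size 1)    {4} (size 1)    {5} (size 1)    {6} (size 1)    {7} (size 1)    {8} (size 1)  
  chi_0          1             1               1               1               1               1               1               1               1             
  chi_1          1             exp(2*I*pi/9)   exp(4*I*pi/9)   exp(2*I*pi/3)   exp(8*I*pi/9)   exp(-8*I*pi/9)  exp(-2*I*pi/3)  exp(-4*I*pi/9)  exp(-2*I*pi/9)
  chi_2          1             exp(4*I*pi/9)   exp(8*I*pi/9)   exp(-2*I*pi/3)  exp(-2*I*pi/9)  exp(2*I*pi/9)   exp(2*I*pi/3)   exp(-8*I*pi/9)  exp(-4*I*pi/9)
  chi_3          1             exp(2*I*pi/3)   exp(-2*I*pi/3)  1               exp(2*I*pi/3)   exp(-2*I*pi/3)  1               exp(2*I*pi/3)   exp(-2*I*pi/3)
  chi_4          1             exp(8*I*pi/9)   exp(-2*I*pi/9)  exp(2*I*pi/3)   exp(-4*I*pi/9)  exp(4*I*pi/9)   exp(-2*I*pi/3)  exp(2*I*pi/9)   exp(-8*I*pi/9)
  chi_5          1             exp(-8*I*pi/9)  exp(2*I*pi/9)   exp(-2*I*pi/3)  exp(4*I*pi/9)   exp(-4*I*pi/9)  exp(2*I*pi/3)   exp(-2*I*pi/9)  exp(8*I*pi/9) 
  chi_6          1             exp(-2*I*pi/3)  exp(2*I*pi/3)   1               exp(-2*I*pi/3)  exp(2*I*pi/3)   1               exp(-2*I*pi/3)  exp(2*I*pi/3) 
  chi_7          1             exp(-4*I*pi/9)  exp(-8*I*pi/9)  exp(2*I*pi/3)   exp(2*I*pi/9)   exp(-2*I*pi/9)  exp(-2*I*pi/3)  exp(8*I*pi/9)   exp(4*I*pi/9) 
  chi_8          1             exp(-2*I*pi/9)  exp(-4*I*pi/9)  exp(-2*I*pi/3)  exp(-8*I*pi/9)  exp(8*I*pi/9)   exp(2*I*pi/3)   exp(4*I*pi/9)   exp(2*I*pi/9) 

Spot check: chi_7(1) = zeta_9^(7*1) = zeta_9^7 = exp(-4*I*pi/9).

Z/9Z is abelian, so all 9 irreducible complex representations are 1-dimensional. They are given by chi_k(m) = zeta_9^(k*m) for k = 0,...,8. Row orthogonality: sum_m chi_k(m) conj(chi_l(m)) = 9 * [k = l].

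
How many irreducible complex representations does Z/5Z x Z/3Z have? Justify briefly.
15

Proof sketch: The number of irreducible complex representations of a finite group equals its number of conjugacy classes. Z/5Z x Z/3Z is abelian of order 15, so every element is its own conjugacy class: 15 classes, so Z/5Z x Z/3Z (order 15) has exactly 15 irreducible complex representations.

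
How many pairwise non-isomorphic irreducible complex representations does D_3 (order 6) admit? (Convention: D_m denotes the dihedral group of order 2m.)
3

Derivation: The number of irreducible complex representations of a finite group equals its number of conjugacy classes. D_3 has 3 conjugacy classes ((n+3)/2 for n odd), so D_3 (order 6) has exactly 3 irreducible complex representations.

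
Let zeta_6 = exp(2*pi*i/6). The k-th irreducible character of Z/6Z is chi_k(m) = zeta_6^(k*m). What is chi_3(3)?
chi_3(3) = zeta_6^9 = -1

Derivation: chi_3(3) = zeta_6^(3*3) = zeta_6^9. Since zeta_6^6 = 1, this equals zeta_6^3 = exp(2*pi*i*3/6) = -1.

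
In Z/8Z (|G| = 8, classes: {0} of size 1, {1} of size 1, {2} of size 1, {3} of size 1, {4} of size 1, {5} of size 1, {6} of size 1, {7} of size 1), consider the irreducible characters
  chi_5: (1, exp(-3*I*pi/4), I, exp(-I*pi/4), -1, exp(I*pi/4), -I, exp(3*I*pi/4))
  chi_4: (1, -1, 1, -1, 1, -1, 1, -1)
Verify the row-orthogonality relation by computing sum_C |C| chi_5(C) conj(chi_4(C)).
Sum = 0; so <chi_5, chi_4> = 0 (distinct irreducibles are orthogonal).

Reasoning: Compute term by term over conjugacy classes (|C| * chi_5(C) * conj(chi_4(C))):
  1*(1)*conj(1) + 1*(exp(-3*I*pi/4))*conj(-1) + 1*(I)*conj(1) + 1*(exp(-I*pi/4))*conj(-1) + 1*(-1)*conj(1) + 1*(exp(I*pi/4))*conj(-1) + 1*(-I)*conj(1) + 1*(exp(3*I*pi/4))*conj(-1)
  = (1) + (-exp(-3*I*pi/4)) + (I) + (-exp(-I*pi/4)) + (-1) + (-exp(I*pi/4)) + (-I) + (-exp(3*I*pi/4))
  = 0.
(Exp terms are combined using exp(i*s)*conj(exp(i*t)) = exp(i*(s-t)), and sums of them are collapsed using the identity that for every m > 1 the m distinct m-th roots of unity sum to 0, e.g. 1 + exp(2*I*pi/3) + exp(-2*I*pi/3) = 0.)
Dividing by |G| = 8 gives 0/8 = 0, matching the row-orthogonality relation <chi_5, chi_4> = [chi_5 = chi_4].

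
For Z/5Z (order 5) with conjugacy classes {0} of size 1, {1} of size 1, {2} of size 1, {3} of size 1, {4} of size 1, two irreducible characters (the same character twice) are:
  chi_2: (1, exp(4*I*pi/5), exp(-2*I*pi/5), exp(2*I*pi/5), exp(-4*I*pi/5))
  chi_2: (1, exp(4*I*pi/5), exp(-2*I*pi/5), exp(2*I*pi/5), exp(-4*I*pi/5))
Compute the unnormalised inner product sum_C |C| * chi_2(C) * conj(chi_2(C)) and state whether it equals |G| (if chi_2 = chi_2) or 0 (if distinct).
Sum = 5 = |G| = 5; so <chi_2, chi_2> = 1 (norm-1 confirms irreducibility).

Justification: Compute term by term over conjugacy classes (|C| * chi_2(C) * conj(chi_2(C))):
  1*(1)*conj(1) + 1*(exp(4*I*pi/5))*conj(exp(4*I*pi/5)) + 1*(exp(-2*I*pi/5))*conj(exp(-2*I*pi/5)) + 1*(exp(2*I*pi/5))*conj(exp(2*I*pi/5)) + 1*(exp(-4*I*pi/5))*conj(exp(-4*I*pi/5))
  = (1) + (1) + (1) + (1) + (1)
  = 5.
(Exp terms are combined using exp(i*s)*conj(exp(i*t)) = exp(i*(s-t)), and sums of them are collapsed using the identity that for every m > 1 the m distinct m-th roots of unity sum to 0, e.g. 1 + exp(2*I*pi/3) + exp(-2*I*pi/3) = 0.)
Dividing by |G| = 5 gives 5/5 = 1, matching the row-orthogonality relation <chi_2, chi_2> = [chi_2 = chi_2].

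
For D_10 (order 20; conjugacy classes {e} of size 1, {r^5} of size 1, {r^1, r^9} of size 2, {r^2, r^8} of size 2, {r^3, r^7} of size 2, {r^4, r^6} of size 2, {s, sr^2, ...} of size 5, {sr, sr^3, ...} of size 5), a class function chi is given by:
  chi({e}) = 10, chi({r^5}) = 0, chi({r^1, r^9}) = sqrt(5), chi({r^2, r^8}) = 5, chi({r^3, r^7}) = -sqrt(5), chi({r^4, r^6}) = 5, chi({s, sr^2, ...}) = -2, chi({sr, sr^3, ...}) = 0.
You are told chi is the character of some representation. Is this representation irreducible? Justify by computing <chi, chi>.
Not irreducible (reducible): <chi, chi> = 12 > 1.

Details: <chi, chi> = (1/|G|) sum_C |C| * |chi(C)|^2 = (1/20)[1*|10|^2 + 1*|0|^2 + 2*|sqrt(5)|^2 + 2*|5|^2 + 2*|-sqrt(5)|^2 + 2*|5|^2 + 5*|-2|^2 + 5*|0|^2]
  = (1/20)[(100) + (0) + (10) + (50) + (10) + (50) + (20) + (0)] = 240/20 = 12.
A character is irreducible iff <chi, chi> = 1, so this representation is reducible.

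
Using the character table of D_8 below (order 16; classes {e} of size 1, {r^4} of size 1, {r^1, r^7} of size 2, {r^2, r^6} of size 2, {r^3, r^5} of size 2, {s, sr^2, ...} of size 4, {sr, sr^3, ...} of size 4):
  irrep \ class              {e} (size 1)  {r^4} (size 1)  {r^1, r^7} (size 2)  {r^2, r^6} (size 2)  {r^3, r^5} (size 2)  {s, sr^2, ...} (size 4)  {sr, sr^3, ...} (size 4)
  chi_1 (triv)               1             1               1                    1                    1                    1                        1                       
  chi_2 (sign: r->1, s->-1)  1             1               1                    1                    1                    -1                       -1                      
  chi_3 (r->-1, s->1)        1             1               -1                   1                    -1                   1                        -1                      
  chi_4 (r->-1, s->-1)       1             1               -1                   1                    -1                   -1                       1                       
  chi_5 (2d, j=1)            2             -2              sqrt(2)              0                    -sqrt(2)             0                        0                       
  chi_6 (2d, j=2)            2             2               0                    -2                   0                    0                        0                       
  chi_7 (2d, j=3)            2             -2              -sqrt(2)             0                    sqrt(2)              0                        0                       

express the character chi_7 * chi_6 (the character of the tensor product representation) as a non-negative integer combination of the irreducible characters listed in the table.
chi_7 tensor chi_6 = chi_5 + chi_7 (all other irreducibles have multiplicity 0).

Explanation: The character of a tensor product is the pointwise product (chi_7 * chi_6)(C) = chi_7(C) * chi_6(C):
  {e}: (2)*(2), {r^4}: (-2)*(2), {r^1, r^7}: (-sqrt(2))*(0), {r^2, r^6}: (0)*(-2), {r^3, r^5}: (sqrt(2))*(0), {s, sr^2, ...}: (0)*(0), {sr, sr^3, ...}: (0)*(0)
so (chi_7 * chi_6) takes values
  {e} -> 4, {r^4} -> -4, {r^1, r^7} -> 0, {r^2, r^6} -> 0, {r^3, r^5} -> 0, {s, sr^2, ...} -> 0, {sr, sr^3, ...} -> 0.
Now take the inner product of this character with each irreducible chi from the table, <chi_7*chi_6, chi> = (1/16) sum_C |C| (chi_7*chi_6)(C) conj(chi(C)):
  <chi_7*chi_6, chi_1> = (1/16)[1*(4)*conj(1) + 1*(-4)*conj(1) + 2*(0)*conj(1) + 2*(0)*conj(1) + 2*(0)*conj(1) + 4*(0)*conj(1) + 4*(0)*conj(1)]
      = (1/16)[(4) + (-4) + (0) + (0) + (0) + (0) + (0)] = 0/16 = 0
  <chi_7*chi_6, chi_2> = (1/16)[1*(4)*conj(1) + 1*(-4)*conj(1) + 2*(0)*conj(1) + 2*(0)*conj(1) + 2*(0)*conj(1) + 4*(0)*conj(-1) + 4*(0)*conj(-1)]
      = (1/16)[(4) + (-4) + (0) + (0) + (0) + (0) + (0)] = 0/16 = 0
  <chi_7*chi_6, chi_3> = (1/16)[1*(4)*conj(1) + 1*(-4)*conj(1) + 2*(0)*conj(-1) + 2*(0)*conj(1) + 2*(0)*conj(-1) + 4*(0)*conj(1) + 4*(0)*conj(-1)]
      = (1/16)[(4) + (-4) + (0) + (0) + (0) + (0) + (0)] = 0/16 = 0
  <chi_7*chi_6, chi_4> = (1/16)[1*(4)*conj(1) + 1*(-4)*conj(1) + 2*(0)*conj(-1) + 2*(0)*conj(1) + 2*(0)*conj(-1) + 4*(0)*conj(-1) + 4*(0)*conj(1)]
      = (1/16)[(4) + (-4) + (0) + (0) + (0) + (0) + (0)] = 0/16 = 0
  <chi_7*chi_6, chi_5> = (1/16)[1*(4)*conj(2) + 1*(-4)*conj(-2) + 2*(0)*conj(sqrt(2)) + 2*(0)*conj(0) + 2*(0)*conj(-sqrt(2)) + 4*(0)*conj(0) + 4*(0)*conj(0)]
      = (1/16)[(8) + (8) + (0) + (0) + (0) + (0) + (0)] = 16/16 = 1
  <chi_7*chi_6, chi_6> = (1/16)[1*(4)*conj(2) + 1*(-4)*conj(2) + 2*(0)*conj(0) + 2*(0)*conj(-2) + 2*(0)*conj(0) + 4*(0)*conj(0) + 4*(0)*conj(0)]
      = (1/16)[(8) + (-8) + (0) + (0) + (0) + (0) + (0)] = 0/16 = 0
  <chi_7*chi_6, chi_7> = (1/16)[1*(4)*conj(2) + 1*(-4)*conj(-2) + 2*(0)*conj(-sqrt(2)) + 2*(0)*conj(0) + 2*(0)*conj(sqrt(2)) + 4*(0)*conj(0) + 4*(0)*conj(0)]
      = (1/16)[(8) + (8) + (0) + (0) + (0) + (0) + (0)] = 16/16 = 1
Hence the multiplicities are chi_5: 1, chi_7: 1. Dimension check: dim(chi_7)*dim(chi_6) = 2*2 = 4 and sum (mult * dim) = 1*2 + 1*2 = 4.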